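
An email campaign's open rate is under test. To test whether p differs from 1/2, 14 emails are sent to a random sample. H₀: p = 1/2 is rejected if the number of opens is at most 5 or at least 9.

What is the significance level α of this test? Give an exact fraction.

α = P(K ≤ 5 or K ≥ 9 | p = 1/2), K ~ Binomial(14, 1/2).
The two tails are symmetric, so α = 2·(1 + 14 + 91 + 364 + 1001 + 2002)/2^14 = 6946/16384 = 3473/8192.

3473/8192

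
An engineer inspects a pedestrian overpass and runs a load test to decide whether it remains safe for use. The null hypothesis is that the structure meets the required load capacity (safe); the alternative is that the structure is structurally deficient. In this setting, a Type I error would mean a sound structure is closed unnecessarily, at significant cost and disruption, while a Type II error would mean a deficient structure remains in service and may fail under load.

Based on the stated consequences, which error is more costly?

The Type II consequence (a deficient structure remains in service and may fail under load) is more severe than the Type I consequence (a sound structure is closed unnecessarily, at significant cost and disruption).

Type II error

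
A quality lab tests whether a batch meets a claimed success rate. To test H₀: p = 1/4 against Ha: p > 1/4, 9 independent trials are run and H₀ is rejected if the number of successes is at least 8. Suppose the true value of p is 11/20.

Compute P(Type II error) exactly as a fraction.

β = P(fail to reject H₀ | Ha true) = P(X ≤ 7 | p = 11/20), X ~ Binomial(9, 11/20).
Summing C(9,j)·(11/20)^j·(9/20)^{9-j} for j = 0..7 gives 123069745737/128000000000.

123069745737/128000000000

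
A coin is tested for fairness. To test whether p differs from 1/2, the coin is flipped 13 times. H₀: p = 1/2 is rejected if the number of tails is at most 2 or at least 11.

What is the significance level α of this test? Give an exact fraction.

Under H₀, Y ~ Binomial(13, 1/2); α is the probability of landing in either tail, P(Y ≤ 2) + P(Y ≥ 11).
Each tail has probability (1 + 13 + 78)/8192; doubling gives α = 184/8192 = 23/1024.

23/1024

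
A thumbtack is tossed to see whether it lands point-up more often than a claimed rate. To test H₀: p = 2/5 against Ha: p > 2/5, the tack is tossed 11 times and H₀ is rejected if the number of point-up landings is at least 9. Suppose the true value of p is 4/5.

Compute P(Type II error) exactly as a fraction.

Under the alternative p = 4/5, X ~ Binomial(11, 4/5); β is the probability the test does not reject, P(X < 9).
Summing C(11,j)·(4/5)^j·(1/5)^{11-j} for j = 0..8 gives 3736313/9765625.

3736313/9765625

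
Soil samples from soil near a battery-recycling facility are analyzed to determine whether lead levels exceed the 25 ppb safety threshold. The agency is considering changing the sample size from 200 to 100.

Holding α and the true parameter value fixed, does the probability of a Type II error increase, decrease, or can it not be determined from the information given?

It increases.

A smaller sample increases the standard error, so the sampling distributions under H₀ and Ha overlap more.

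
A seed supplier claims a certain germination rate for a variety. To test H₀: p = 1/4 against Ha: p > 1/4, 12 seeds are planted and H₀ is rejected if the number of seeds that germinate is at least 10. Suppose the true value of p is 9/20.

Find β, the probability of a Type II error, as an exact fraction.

812745962073749/819200000000000

A Type II error is failing to reject when Ha holds: with p = 9/20, β = P(Y ≤ 9).
Summing C(12,j)·(9/20)^j·(11/20)^{12-j} for j = 0..9 gives 812745962073749/819200000000000.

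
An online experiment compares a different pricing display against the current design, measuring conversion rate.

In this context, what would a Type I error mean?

With the conventional null hypothesis that the new design has no effect on conversion rate:
A Type I error is rejecting H₀ when H₀ is true.
Here that means shipping the new feature to all users when actually the new design has no effect on conversion rate.

A Type I error would mean concluding that the new design increases conversion rate when in fact the new design has no effect on conversion rate.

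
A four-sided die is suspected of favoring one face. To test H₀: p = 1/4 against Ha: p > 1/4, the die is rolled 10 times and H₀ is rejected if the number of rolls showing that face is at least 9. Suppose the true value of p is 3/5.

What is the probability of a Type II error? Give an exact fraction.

Under the alternative p = 3/5, K ~ Binomial(10, 3/5); β is the probability the test does not reject, P(K < 9).
Summing C(10,j)·(3/5)^j·(2/5)^{10-j} for j = 0..8 gives 9312916/9765625.

9312916/9765625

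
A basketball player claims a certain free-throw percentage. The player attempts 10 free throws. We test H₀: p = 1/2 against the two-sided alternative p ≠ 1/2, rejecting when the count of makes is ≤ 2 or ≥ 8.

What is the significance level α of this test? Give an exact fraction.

7/64

Under H₀, S ~ Binomial(10, 1/2); α is the probability of landing in either tail, P(S ≤ 2) + P(S ≥ 8).
By symmetry, α = 2·P(S ≤ 2) = 2·(1 + 10 + 45)/1024 = 112/1024 = 7/64.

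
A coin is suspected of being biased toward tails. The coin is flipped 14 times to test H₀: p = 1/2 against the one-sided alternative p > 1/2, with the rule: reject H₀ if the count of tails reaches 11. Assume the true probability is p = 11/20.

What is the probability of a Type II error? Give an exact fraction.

β = P(fail to reject H₀ | Ha true) = P(X ≤ 10 | p = 11/20), X ~ Binomial(14, 11/20).
Summing C(14,j)·(11/20)^j·(9/20)^{14-j} for j = 0..10 gives 767413934602409223/819200000000000000.

767413934602409223/819200000000000000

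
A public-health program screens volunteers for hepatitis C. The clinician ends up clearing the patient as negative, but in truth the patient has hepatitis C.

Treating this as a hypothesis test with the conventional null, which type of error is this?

The null hypothesis here is that the patient does not have hepatitis C.
'Clearing the patient as negative' corresponds to failing to reject H₀.
H₀ was not rejected but H₀ is false — a Type II error (false negative).

Type II error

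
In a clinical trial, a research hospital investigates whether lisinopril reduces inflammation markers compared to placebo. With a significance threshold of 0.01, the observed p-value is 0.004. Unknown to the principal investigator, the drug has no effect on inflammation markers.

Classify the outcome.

The conventional null hypothesis is that the drug has no effect on inflammation markers.
Since p = 0.004 < α = 0.01, H₀ is rejected.
H₀ is true (actually the drug has no effect on inflammation markers).
Rejecting a true H₀ is a Type I error.

Type I error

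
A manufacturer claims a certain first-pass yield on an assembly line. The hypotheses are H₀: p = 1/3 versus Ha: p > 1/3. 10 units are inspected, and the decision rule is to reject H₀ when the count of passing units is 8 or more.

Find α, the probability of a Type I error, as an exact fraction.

67/19683

Under H₀, S ~ Binomial(10, 1/3), and α = P(S ≥ 8).
P(S ≥ 8) = Σ_{j=8}^{10} C(10,j)·(1/3)^j·(2/3)^{10-j} = 67/19683.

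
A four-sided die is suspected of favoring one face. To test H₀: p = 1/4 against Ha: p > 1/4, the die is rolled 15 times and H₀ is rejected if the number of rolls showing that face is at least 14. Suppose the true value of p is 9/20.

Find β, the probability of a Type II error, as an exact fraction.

16382009719056418393/16384000000000000000

β = P(fail to reject H₀ | Ha true) = P(Y ≤ 13 | p = 9/20), Y ~ Binomial(15, 9/20).
Adding the binomial probabilities P(Y=0)+…+P(Y=13) at p = 9/20 gives 16382009719056418393/16384000000000000000.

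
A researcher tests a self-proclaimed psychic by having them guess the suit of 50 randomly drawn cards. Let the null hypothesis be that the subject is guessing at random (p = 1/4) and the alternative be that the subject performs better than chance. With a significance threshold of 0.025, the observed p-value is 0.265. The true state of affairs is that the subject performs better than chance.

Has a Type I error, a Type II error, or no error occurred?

Since p = 0.265 ≥ α = 0.025, H₀ is not rejected.
H₀ is false (actually the subject performs better than chance).
Failing to reject a false H₀ is a Type II error.

Type II error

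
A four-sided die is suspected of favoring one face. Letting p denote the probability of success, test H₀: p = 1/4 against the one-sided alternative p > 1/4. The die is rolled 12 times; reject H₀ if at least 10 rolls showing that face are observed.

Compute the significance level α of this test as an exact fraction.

The Type I error probability is α = P(S ≥ 10) computed under H₀, where S ~ Binomial(12, 1/4).
P(S ≥ 10) = Σ_{j=10}^{12} C(12,j)·(1/4)^j·(3/4)^{12-j} = 631/16777216.

631/16777216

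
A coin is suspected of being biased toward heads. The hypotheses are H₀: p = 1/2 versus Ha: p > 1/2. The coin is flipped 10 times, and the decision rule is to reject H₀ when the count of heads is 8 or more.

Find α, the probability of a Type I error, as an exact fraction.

7/128

The Type I error probability is α = P(Y ≥ 8) computed under H₀, where Y ~ Binomial(10, 1/2).
That's C(10,8) + C(10,9) + C(10,10) over 2^10, i.e. (45 + 10 + 1)/1024 = 56/1024 = 7/128.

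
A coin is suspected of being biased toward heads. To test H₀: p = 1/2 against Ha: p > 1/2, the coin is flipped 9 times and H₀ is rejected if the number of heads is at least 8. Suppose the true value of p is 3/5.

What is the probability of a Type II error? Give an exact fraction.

β = P(fail to reject H₀ | Ha true) = P(K ≤ 7 | p = 3/5), K ~ Binomial(9, 3/5).
Summing C(9,j)·(3/5)^j·(2/5)^{9-j} for j = 0..7 gives 1815344/1953125.

1815344/1953125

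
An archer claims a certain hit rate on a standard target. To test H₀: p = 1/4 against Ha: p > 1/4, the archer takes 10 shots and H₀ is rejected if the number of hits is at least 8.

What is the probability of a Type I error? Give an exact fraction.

109/262144

α = P(reject H₀ | H₀ true) = P(S ≥ 8 | p = 1/4), with S ~ Binomial(10, 1/4).
Summing C(10,j)(1/4)^j(3/4)^{10−j} for j = 8,…,10 gives 109/262144.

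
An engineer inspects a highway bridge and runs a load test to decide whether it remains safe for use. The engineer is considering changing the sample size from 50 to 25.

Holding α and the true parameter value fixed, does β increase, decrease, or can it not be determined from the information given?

It increases.

Reducing n widens both sampling distributions, so the test has less ability to distinguish Ha from H₀.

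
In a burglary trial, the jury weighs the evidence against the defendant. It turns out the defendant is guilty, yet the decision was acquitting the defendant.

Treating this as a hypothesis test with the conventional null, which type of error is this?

Type II error

The null hypothesis here is that the defendant is innocent.
'Acquitting the defendant' corresponds to failing to reject H₀.
H₀ was not rejected but H₀ is false — a Type II error (false negative).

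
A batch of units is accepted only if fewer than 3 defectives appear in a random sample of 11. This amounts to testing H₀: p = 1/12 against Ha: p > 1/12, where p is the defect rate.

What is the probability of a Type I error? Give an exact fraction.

1581403943/27518828544

α = P(reject H₀ | H₀ true) = P(Y ≥ 3 | p = 1/12), Y ~ Binomial(11, 1/12).
Via the complement, α = 1 − Σ_{j=0}^{2} C(11,j)(1/12)^j(11/12)^{11-j} = 1581403943/27518828544.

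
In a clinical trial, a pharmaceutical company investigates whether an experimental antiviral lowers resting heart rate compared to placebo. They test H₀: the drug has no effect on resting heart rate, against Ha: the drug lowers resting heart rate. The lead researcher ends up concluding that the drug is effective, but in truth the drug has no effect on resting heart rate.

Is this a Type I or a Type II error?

'Concluding that the drug is effective' corresponds to rejecting H₀.
H₀ was rejected but H₀ is true — a Type I error (false positive).

Type I error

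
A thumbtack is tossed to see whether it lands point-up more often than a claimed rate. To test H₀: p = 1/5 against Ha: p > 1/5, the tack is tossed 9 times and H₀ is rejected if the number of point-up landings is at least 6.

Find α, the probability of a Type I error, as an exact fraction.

5989/1953125

α = P(reject H₀ | H₀ true) = P(Y ≥ 6 | p = 1/5), with Y ~ Binomial(9, 1/5).
Adding the binomial terms for j = 6 through 9 with p = 1/5 yields 5989/1953125.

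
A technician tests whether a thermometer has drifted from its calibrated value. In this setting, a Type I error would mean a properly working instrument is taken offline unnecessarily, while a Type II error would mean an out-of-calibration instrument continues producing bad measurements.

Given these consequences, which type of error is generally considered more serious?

Type II error

The Type II consequence (an out-of-calibration instrument continues producing bad measurements) is more severe than the Type I consequence (a properly working instrument is taken offline unnecessarily).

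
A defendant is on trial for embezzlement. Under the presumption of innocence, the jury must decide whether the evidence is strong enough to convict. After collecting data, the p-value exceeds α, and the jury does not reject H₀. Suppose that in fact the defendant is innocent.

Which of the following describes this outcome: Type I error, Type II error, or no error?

No error — this is a correct decision.

The conventional null hypothesis here is that the defendant is innocent.
The test retained a true H₀ — the decision matches the true state.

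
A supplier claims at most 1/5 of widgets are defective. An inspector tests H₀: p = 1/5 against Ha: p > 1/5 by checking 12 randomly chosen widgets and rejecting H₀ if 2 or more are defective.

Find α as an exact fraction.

177031761/244140625

The significance level is the probability, assuming p = 1/5, of seeing 2 or more defectives in 12 draws.
α = 1 − P(S ≤ 1) = 1 − 67108864/244140625 = 177031761/244140625.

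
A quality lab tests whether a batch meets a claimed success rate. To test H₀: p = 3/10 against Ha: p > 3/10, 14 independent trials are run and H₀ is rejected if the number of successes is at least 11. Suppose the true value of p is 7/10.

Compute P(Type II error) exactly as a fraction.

32241628521117/50000000000000

Under the alternative p = 7/10, X ~ Binomial(14, 7/10); β is the probability the test does not reject, P(X < 11).
Summing C(14,j)·(7/10)^j·(3/10)^{14-j} for j = 0..10 gives 32241628521117/50000000000000.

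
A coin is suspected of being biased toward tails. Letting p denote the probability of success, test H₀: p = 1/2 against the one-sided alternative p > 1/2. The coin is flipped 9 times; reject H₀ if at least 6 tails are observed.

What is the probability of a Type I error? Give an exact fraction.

α = P(reject H₀ | H₀ true) = P(X ≥ 6 | p = 1/2), with X ~ Binomial(9, 1/2).
P(X ≥ 6) = [C(9,6) + C(9,7) + C(9,8) + C(9,9)] / 2^9 = (84 + 36 + 9 + 1) / 512 = 130/512 = 65/256.

65/256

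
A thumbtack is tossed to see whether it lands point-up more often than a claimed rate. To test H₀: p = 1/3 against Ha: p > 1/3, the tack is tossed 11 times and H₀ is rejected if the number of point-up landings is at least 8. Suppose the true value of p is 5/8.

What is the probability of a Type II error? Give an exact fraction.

688976199/1073741824

A Type II error is failing to reject when Ha holds: with p = 5/8, β = P(Y ≤ 7).
Equivalently, β = 1 − P(Y ≥ 8) = 688976199/1073741824.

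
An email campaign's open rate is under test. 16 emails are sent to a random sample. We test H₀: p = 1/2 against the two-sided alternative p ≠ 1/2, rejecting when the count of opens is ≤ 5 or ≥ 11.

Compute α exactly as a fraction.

6885/32768

The significance level is the null-hypothesis probability of the rejection region {≤5} ∪ {≥11}.
By symmetry, α = 2·P(Y ≤ 5) = 2·(1 + 16 + 120 + 560 + 1820 + 4368)/65536 = 13770/65536 = 6885/32768.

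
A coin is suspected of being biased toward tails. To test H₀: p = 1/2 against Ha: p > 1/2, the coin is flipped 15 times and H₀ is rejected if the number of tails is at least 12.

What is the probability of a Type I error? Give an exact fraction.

Under H₀, X ~ Binomial(15, 1/2), and α = P(X ≥ 12).
P(X ≥ 12) = [C(15,12) + C(15,13) + C(15,14) + C(15,15)] / 2^15 = (455 + 105 + 15 + 1) / 32768 = 576/32768 = 9/512.

9/512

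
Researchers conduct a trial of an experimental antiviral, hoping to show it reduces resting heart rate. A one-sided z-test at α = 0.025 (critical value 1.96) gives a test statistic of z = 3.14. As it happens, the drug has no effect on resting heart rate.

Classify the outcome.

Type I error

The conventional null hypothesis is that the drug has no effect on resting heart rate.
Since z = 3.14 > z* = 1.96, H₀ is rejected.
H₀ is true (actually the drug has no effect on resting heart rate).
Rejecting a true H₀ is a Type I error.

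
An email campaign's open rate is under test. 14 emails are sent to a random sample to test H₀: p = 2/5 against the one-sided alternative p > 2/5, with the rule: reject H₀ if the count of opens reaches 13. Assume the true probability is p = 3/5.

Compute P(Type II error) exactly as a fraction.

A Type II error is failing to reject when Ha holds: with p = 3/5, β = P(K ≤ 12).
Equivalently, β = 1 − P(K ≥ 13) = 6054091612/6103515625.

6054091612/6103515625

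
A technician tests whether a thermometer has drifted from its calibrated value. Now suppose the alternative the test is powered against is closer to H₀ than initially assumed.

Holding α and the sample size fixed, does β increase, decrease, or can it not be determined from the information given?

A smaller departure from H₀ means the test statistic under Ha is distributed closer to where it would be under H₀; rejection becomes less likely.

It increases.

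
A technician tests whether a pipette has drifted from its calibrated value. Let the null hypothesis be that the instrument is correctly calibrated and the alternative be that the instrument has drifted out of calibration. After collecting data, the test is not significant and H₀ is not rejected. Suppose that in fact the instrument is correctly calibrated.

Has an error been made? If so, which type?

The test retained a true H₀ — the decision matches the true state.

No error — this is a correct decision.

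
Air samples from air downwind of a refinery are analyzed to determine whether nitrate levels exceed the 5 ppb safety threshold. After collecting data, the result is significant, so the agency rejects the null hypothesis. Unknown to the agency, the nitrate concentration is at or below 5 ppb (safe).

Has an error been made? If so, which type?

Type I error

The conventional null hypothesis here is that the nitrate concentration is at or below 5 ppb (safe).
H₀ was rejected, but H₀ is actually true.
Rejecting a true null hypothesis is a Type I error (false positive).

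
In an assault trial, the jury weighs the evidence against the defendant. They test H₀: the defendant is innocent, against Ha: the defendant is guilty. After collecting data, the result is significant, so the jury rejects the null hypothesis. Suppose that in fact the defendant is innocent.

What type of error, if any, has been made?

H₀ was rejected, but H₀ is actually true.
Rejecting a true null hypothesis is a Type I error (false positive).

Type I error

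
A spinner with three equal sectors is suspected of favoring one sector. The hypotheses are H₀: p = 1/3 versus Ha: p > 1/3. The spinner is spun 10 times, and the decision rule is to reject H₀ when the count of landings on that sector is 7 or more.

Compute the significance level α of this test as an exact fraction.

The Type I error probability is α = P(K ≥ 7) computed under H₀, where K ~ Binomial(10, 1/3).
Summing C(10,j)(1/3)^j(2/3)^{10−j} for j = 7,…,10 gives 43/2187.

43/2187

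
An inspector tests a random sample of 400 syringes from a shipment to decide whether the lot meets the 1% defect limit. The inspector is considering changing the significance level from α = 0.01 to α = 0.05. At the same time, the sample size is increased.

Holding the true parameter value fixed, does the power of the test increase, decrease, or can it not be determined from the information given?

It increases.

Relaxing α lowers the evidence threshold; under Ha, outcomes that previously fell short now trigger rejection. More data shrinks sampling variability; the test statistic under Ha concentrates further from the null value, making rejection more likely. Both changes push β in the same direction.
Since power = 1 − β and β decreases, power increases.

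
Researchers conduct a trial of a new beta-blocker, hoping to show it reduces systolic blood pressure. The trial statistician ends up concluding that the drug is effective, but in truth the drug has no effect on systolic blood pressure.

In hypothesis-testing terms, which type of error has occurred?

The null hypothesis here is that the drug has no effect on systolic blood pressure.
'Concluding that the drug is effective' corresponds to rejecting H₀.
H₀ was rejected but H₀ is true — a Type I error (false positive).

Type I error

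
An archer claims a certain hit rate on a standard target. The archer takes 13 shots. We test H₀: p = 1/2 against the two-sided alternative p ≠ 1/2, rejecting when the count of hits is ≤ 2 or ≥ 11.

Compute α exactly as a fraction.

Under H₀, X ~ Binomial(13, 1/2); α is the probability of landing in either tail, P(X ≤ 2) + P(X ≥ 11).
The two tails are symmetric, so α = 2·(1 + 13 + 78)/2^13 = 184/8192 = 23/1024.

23/1024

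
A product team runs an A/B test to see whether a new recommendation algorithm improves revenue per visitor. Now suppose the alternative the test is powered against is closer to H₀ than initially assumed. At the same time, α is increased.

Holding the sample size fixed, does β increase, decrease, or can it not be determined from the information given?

Cannot be determined from the information given.

The first change alone would make β increase; the second alone would make β decrease. Which effect dominates depends on the magnitudes, which are not given.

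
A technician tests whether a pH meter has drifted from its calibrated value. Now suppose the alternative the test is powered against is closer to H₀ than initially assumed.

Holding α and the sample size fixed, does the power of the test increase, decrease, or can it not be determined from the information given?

A smaller true effect puts the Ha sampling distribution closer to H₀, so more of it falls in the non-rejection region.
Since power = 1 − β and β increases, power decreases.

It decreases.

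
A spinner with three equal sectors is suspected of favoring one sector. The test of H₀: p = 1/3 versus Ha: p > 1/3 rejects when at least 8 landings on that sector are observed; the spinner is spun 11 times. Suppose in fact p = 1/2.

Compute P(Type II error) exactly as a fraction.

Under the alternative p = 1/2, K ~ Binomial(11, 1/2); β is the probability the test does not reject, P(K < 8).
Equivalently, β = 1 − P(K ≥ 8) = 227/256.

227/256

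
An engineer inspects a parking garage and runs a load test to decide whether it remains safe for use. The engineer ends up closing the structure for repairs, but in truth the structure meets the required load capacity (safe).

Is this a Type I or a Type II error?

Type I error

The null hypothesis here is that the structure meets the required load capacity (safe).
'Closing the structure for repairs' corresponds to rejecting H₀.
H₀ was rejected but H₀ is true — a Type I error (false positive).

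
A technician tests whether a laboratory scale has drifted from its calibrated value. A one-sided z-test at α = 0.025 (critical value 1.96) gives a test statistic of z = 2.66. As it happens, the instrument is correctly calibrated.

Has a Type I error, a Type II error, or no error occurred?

The conventional null hypothesis is that the instrument is correctly calibrated.
Since z = 2.66 > z* = 1.96, H₀ is rejected.
H₀ is true (actually the instrument is correctly calibrated).
Rejecting a true H₀ is a Type I error.

Type I error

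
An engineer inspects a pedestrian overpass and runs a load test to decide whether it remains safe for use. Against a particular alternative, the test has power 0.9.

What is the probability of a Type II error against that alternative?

0.1

Power = 1 − β, so β = 1 − 0.9 = 0.1.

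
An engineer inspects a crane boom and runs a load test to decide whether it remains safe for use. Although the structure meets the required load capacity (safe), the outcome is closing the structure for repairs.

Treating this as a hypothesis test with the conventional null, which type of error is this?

Type I error

The null hypothesis here is that the structure meets the required load capacity (safe).
'Closing the structure for repairs' corresponds to rejecting H₀.
H₀ was rejected but H₀ is true — a Type I error (false positive).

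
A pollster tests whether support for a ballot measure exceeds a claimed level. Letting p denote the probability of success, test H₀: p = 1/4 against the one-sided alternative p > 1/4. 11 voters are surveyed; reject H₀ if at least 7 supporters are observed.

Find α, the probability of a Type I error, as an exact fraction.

α = P(reject H₀ | H₀ true) = P(Y ≥ 7 | p = 1/4), with Y ~ Binomial(11, 1/4).
Adding the binomial terms for j = 7 through 11 with p = 1/4 yields 15857/2097152.

15857/2097152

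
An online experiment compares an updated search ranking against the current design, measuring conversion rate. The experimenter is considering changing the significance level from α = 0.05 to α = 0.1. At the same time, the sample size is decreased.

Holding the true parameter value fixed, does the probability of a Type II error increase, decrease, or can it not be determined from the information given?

The first change alone would make β decrease; the second alone would make β increase. Which effect dominates depends on the magnitudes, which are not given.

Cannot be determined from the information given.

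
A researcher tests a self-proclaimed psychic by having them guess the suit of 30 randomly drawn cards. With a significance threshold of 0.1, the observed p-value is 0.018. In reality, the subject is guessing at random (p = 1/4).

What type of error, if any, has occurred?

The conventional null hypothesis is that the subject is guessing at random (p = 1/4).
Since p = 0.018 < α = 0.1, H₀ is rejected.
H₀ is true (actually the subject is guessing at random (p = 1/4)).
Rejecting a true H₀ is a Type I error.

Type I error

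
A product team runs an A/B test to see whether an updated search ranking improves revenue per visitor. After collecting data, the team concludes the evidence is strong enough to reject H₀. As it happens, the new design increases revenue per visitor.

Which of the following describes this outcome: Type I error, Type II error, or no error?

The conventional null hypothesis here is that the new design has no effect on revenue per visitor.
The test rejected a false H₀ — the decision matches the true state.

Neither — the decision is correct.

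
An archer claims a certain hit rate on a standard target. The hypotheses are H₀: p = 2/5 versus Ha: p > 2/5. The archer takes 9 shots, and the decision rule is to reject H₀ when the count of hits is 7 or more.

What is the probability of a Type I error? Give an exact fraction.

α = P(reject H₀ | H₀ true) = P(Y ≥ 7 | p = 2/5), with Y ~ Binomial(9, 2/5).
P(Y ≥ 7) = Σ_{j=7}^{9} C(9,j)·(2/5)^j·(3/5)^{9-j} = 48896/1953125.

48896/1953125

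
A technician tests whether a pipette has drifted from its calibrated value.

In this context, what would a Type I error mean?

A Type I error would mean concluding that the instrument has drifted out of calibration when in fact the instrument is correctly calibrated.

With the conventional null hypothesis that the instrument is correctly calibrated:
A Type I error is rejecting H₀ when H₀ is true.
Here that means pulling the instrument for recalibration when actually the instrument is correctly calibrated.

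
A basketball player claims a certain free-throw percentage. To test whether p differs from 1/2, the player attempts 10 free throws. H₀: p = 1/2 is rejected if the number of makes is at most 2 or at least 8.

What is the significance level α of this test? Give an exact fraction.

Under H₀, X ~ Binomial(10, 1/2); α is the probability of landing in either tail, P(X ≤ 2) + P(X ≥ 8).
Each tail has probability (1 + 10 + 45)/1024; doubling gives α = 112/1024 = 7/64.

7/64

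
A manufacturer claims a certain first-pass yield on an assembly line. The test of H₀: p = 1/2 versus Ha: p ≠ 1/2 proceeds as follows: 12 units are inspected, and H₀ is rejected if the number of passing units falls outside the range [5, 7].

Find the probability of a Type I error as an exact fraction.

The significance level is the null-hypothesis probability of the rejection region {≤4} ∪ {≥8}.
Each tail has probability (1 + 12 + 66 + 220 + 495)/4096; doubling gives α = 1588/4096 = 397/1024.

397/1024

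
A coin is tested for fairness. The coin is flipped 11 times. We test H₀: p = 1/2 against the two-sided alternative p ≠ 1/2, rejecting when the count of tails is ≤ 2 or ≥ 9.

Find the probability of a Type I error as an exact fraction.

67/1024

α = P(X ≤ 2 or X ≥ 9 | p = 1/2), X ~ Binomial(11, 1/2).
By symmetry, α = 2·P(X ≤ 2) = 2·(1 + 11 + 55)/2048 = 134/2048 = 67/1024.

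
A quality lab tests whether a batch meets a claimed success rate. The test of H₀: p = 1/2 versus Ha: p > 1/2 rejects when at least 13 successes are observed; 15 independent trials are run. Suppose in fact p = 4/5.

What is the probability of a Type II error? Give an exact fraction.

18370873741/30517578125

A Type II error is failing to reject when Ha holds: with p = 4/5, β = P(K ≤ 12).
Summing C(15,j)·(4/5)^j·(1/5)^{15-j} for j = 0..12 gives 18370873741/30517578125.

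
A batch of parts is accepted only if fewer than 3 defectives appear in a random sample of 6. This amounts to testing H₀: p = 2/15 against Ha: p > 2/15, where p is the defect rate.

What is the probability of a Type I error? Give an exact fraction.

78928/2278125

Under H₀, K ~ Binomial(6, 2/15); the Type I error rate is P(K ≥ 3).
Computing the lower-tail complement: 1 − 2199197/2278125 = 78928/2278125.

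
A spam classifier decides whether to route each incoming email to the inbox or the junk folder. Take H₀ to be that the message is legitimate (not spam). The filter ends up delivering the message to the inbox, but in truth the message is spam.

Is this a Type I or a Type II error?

'Delivering the message to the inbox' corresponds to failing to reject H₀.
H₀ was not rejected but H₀ is false — a Type II error (false negative).

Type II error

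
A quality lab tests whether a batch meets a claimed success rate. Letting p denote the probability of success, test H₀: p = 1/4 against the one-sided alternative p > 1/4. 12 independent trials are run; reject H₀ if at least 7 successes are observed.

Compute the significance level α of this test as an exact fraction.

α = P(reject H₀ | H₀ true) = P(K ≥ 7 | p = 1/4), with K ~ Binomial(12, 1/4).
Summing C(12,j)(1/4)^j(3/4)^{12−j} for j = 7,…,12 gives 119561/8388608.

119561/8388608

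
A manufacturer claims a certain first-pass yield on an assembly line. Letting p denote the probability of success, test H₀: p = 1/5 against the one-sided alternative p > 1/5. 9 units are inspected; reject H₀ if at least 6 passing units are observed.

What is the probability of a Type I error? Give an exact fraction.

5989/1953125

α = P(reject H₀ | H₀ true) = P(X ≥ 6 | p = 1/5), with X ~ Binomial(9, 1/5).
Summing C(9,j)(1/5)^j(4/5)^{9−j} for j = 6,…,9 gives 5989/1953125.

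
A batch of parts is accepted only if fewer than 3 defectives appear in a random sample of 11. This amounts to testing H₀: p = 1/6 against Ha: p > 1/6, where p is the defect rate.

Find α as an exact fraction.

3671303/13436928

α = P(reject H₀ | H₀ true) = P(S ≥ 3 | p = 1/6), S ~ Binomial(11, 1/6).
α = 1 − P(S ≤ 2) = 1 − 9765625/13436928 = 3671303/13436928.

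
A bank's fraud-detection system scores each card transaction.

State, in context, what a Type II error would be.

A Type II error would mean concluding that the transaction is legitimate (or at least failing to establish that the transaction is fraudulent) when in fact the transaction is fraudulent.

With the conventional null hypothesis that the transaction is legitimate:
A Type II error is failing to reject H₀ when H₀ is false.
Here that means approving the transaction when actually the transaction is fraudulent.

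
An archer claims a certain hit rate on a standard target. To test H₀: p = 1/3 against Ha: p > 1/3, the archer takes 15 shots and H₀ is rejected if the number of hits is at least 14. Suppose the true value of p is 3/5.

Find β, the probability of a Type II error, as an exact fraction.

A Type II error is failing to reject when Ha holds: with p = 3/5, β = P(K ≤ 13).
Adding the binomial probabilities P(K=0)+…+P(K=13) at p = 3/5 gives 30359740148/30517578125.

30359740148/30517578125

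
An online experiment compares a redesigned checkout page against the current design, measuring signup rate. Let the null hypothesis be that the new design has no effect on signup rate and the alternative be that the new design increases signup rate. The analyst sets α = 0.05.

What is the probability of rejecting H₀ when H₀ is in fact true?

The significance level α is, by definition, the probability of a Type I error — P(reject H₀ | H₀ true).

0.05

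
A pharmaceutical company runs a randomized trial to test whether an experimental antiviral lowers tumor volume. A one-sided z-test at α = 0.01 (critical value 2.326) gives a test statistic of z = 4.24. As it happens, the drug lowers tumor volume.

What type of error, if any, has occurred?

No error — this is a correct decision.

The conventional null hypothesis is that the drug has no effect on tumor volume.
Since z = 4.24 > z* = 2.326, H₀ is rejected.
H₀ is false (actually the drug lowers tumor volume).
The decision matches the true state — no error.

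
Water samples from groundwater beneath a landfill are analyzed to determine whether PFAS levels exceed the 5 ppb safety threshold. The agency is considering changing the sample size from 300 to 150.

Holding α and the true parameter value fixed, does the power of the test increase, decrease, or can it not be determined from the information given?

It decreases.

With less data the test statistic is noisier; under Ha, more outcomes land inside the acceptance region.
Since power = 1 − β and β increases, power decreases.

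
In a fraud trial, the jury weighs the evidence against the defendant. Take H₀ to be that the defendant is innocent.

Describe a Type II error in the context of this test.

A Type II error is failing to reject H₀ when H₀ is false.
Here that means acquitting the defendant when actually the defendant is guilty.

A Type II error would mean concluding that the defendant is innocent (or at least failing to establish that the defendant is guilty) when in fact the defendant is guilty.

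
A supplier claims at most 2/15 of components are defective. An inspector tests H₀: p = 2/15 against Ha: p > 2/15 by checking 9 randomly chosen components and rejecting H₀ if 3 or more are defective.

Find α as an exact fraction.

α = P(reject H₀ | H₀ true) = P(Y ≥ 3 | p = 2/15), Y ~ Binomial(9, 2/15).
Via the complement, α = 1 − Σ_{j=0}^{2} C(9,j)(2/15)^j(13/15)^{9-j} = 4119920576/38443359375.

4119920576/38443359375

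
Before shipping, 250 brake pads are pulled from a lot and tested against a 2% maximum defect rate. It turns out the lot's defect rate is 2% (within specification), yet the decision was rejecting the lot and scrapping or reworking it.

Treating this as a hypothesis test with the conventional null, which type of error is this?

The null hypothesis here is that the lot's defect rate is 2% (within specification).
'Rejecting the lot and scrapping or reworking it' corresponds to rejecting H₀.
H₀ was rejected but H₀ is true — a Type I error (false positive).

Type I error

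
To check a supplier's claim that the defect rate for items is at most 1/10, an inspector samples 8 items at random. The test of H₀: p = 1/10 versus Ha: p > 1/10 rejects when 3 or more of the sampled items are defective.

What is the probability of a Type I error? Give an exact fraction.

3809179/100000000

Under H₀, Y ~ Binomial(8, 1/10); the Type I error rate is P(Y ≥ 3).
Via the complement, α = 1 − Σ_{j=0}^{2} C(8,j)(1/10)^j(9/10)^{8-j} = 3809179/100000000.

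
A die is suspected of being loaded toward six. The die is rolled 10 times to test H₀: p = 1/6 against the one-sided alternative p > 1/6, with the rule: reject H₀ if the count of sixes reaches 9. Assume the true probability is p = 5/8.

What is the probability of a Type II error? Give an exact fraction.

Under the alternative p = 5/8, Y ~ Binomial(10, 5/8); β is the probability the test does not reject, P(Y < 9).
Summing C(10,j)·(5/8)^j·(3/8)^{10-j} for j = 0..8 gives 1005382449/1073741824.

1005382449/1073741824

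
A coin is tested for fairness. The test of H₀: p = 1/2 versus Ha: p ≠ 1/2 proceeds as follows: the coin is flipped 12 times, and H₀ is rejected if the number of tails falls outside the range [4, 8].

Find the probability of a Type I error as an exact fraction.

299/2048

α = P(X ≤ 3 or X ≥ 9 | p = 1/2), X ~ Binomial(12, 1/2).
By symmetry, α = 2·P(X ≤ 3) = 2·(1 + 12 + 66 + 220)/4096 = 598/4096 = 299/2048.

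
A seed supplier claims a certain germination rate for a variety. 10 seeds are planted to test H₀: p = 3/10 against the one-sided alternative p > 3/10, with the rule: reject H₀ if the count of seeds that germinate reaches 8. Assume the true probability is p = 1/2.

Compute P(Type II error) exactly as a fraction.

121/128

β = P(fail to reject H₀ | Ha true) = P(K ≤ 7 | p = 1/2), K ~ Binomial(10, 1/2).
Equivalently, β = 1 − P(K ≥ 8) = 121/128.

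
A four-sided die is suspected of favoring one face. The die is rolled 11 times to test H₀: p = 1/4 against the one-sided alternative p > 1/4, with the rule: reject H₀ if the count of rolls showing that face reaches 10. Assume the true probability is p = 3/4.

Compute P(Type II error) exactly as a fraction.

A Type II error is failing to reject when Ha holds: with p = 3/4, β = P(K ≤ 9).
Summing C(11,j)·(3/4)^j·(1/4)^{11-j} for j = 0..9 gives 1683809/2097152.

1683809/2097152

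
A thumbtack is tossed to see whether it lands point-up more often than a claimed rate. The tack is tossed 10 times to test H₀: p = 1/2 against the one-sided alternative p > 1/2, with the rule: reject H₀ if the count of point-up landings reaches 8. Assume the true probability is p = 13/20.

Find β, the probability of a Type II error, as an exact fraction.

Under the alternative p = 13/20, S ~ Binomial(10, 13/20); β is the probability the test does not reject, P(S < 8).
Adding the binomial probabilities P(S=0)+…+P(S=7) at p = 13/20 gives 1890285078059/2560000000000.

1890285078059/2560000000000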